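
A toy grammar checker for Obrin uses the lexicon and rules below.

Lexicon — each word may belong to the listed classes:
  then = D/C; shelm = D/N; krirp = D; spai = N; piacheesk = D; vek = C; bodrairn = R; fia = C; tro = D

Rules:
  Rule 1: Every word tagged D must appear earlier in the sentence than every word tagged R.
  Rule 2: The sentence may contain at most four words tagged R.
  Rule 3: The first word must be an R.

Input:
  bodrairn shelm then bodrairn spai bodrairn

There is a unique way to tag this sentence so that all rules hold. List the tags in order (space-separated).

Candidates per position — 1:bodrairn {R}; 2:shelm {D,N}; 3:then {D,C}; 4:bodrairn {R}; 5:spai {N}; 6:bodrairn {R}.
Word 2 cannot be D — rule 1 would then fail for every completion. It is N.
Word 3 cannot be D — rule 1 would then fail for every completion. It is C.
The unique satisfying tagging is: R N C R N R.
Verifying each rule — rule 1 holds; rule 2 holds; rule 3 holds.

R N C R N R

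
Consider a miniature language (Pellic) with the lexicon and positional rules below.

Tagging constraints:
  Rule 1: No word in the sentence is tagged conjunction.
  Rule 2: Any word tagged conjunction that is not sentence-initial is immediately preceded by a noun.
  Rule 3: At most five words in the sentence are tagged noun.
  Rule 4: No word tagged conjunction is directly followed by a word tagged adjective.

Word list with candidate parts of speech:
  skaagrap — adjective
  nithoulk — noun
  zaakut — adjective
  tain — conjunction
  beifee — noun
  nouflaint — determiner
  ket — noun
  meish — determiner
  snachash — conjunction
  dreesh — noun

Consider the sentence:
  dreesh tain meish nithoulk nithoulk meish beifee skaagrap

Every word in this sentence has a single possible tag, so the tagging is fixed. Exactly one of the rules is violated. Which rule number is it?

Fixed tagging: noun conjunction determiner noun noun determiner noun adjective.
Checking each rule: R1 violated, R2 holds, R3 holds, R4 holds.
Only rule 1 fails.

1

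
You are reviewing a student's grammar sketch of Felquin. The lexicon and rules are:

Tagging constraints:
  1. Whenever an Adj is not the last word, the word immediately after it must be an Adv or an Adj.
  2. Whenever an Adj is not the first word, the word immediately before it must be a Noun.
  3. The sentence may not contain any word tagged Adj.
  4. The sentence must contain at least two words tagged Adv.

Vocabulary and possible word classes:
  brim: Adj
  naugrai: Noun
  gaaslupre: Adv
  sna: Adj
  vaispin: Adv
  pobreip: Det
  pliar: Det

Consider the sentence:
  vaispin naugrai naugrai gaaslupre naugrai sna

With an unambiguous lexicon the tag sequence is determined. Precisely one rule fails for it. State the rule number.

Fixed tagging: Adv Noun Noun Adv Noun Adj.
Applying the rules: R1 pass, R2 pass, R3 fail, R4 pass.
Only rule 3 fails.

3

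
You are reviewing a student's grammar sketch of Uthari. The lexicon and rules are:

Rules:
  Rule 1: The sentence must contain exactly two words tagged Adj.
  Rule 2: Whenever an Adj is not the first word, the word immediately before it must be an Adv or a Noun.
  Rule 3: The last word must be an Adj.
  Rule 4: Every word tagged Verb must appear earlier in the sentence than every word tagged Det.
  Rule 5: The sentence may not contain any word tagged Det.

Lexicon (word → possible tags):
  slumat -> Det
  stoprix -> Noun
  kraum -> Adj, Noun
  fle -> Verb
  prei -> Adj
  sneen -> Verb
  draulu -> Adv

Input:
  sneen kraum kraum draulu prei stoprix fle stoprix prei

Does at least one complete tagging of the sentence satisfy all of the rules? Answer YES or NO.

YES

Candidates per position — 1:sneen {Verb}; 2:kraum {Adj,Noun}; 3:kraum {Adj,Noun}; 4:draulu {Adv}; 5:prei {Adj}; 6:stoprix {Noun}; 7:fle {Verb}; 8:stoprix {Noun}; 9:prei {Adj}.
One satisfying assignment: Verb Noun Noun Adv Adj Noun Verb Noun Adj.
Rule-by-rule: rule 1 satisfied; rule 2 satisfied; rule 3 satisfied; rule 4 satisfied; rule 5 satisfied.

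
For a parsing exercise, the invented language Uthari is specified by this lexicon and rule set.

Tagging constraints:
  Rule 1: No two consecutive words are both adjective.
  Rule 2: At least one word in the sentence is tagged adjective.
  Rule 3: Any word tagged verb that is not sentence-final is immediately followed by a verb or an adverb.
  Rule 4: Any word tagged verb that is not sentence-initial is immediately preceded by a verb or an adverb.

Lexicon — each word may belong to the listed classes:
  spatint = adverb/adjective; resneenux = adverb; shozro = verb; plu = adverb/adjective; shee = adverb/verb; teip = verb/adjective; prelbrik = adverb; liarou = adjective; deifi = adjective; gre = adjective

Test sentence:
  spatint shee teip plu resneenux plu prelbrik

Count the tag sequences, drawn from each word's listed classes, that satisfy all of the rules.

Candidates per position — 1:spatint {adverb,adjective}; 2:shee {adverb,verb}; 3:teip {verb,adjective}; 4:plu {adverb,adjective}; 5:resneenux {adverb}; 6:plu {adverb,adjective}; 7:prelbrik {adverb}.
There are 32 candidate sequences in total.
Checking each against the rules leaves 8 sequences.
Count = 8.

8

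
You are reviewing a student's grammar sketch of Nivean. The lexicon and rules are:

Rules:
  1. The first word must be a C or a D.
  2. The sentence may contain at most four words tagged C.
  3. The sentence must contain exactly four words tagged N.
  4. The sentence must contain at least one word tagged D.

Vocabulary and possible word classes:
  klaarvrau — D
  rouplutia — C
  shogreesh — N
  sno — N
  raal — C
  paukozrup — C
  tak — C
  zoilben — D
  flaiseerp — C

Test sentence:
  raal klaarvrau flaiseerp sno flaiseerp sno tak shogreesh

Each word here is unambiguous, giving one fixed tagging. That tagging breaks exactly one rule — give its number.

3

Fixed tagging: C D C N C N C N.
Applying the rules: R1 ok, R2 ok, R3 fails, R4 ok.
Only rule 3 fails.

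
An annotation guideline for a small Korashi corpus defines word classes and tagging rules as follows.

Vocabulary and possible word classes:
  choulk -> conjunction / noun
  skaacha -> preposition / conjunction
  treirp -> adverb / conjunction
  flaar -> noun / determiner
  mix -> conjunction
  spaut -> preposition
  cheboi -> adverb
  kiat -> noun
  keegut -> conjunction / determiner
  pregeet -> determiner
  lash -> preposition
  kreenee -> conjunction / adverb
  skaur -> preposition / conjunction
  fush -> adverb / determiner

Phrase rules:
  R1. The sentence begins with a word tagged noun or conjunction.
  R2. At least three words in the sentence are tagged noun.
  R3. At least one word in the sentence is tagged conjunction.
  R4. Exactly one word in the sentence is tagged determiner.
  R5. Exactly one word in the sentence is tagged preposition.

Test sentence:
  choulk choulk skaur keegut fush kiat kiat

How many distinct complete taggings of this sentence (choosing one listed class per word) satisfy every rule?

Candidates per position — 1:choulk {conjunction,noun}; 2:choulk {conjunction,noun}; 3:skaur {preposition,conjunction}; 4:keegut {conjunction,determiner}; 5:fush {adverb,determiner}; 6:kiat {noun}; 7:kiat {noun}.
There are 32 candidate sequences in total.
The sequences that satisfy every rule: conjunction noun preposition conjunction determiner noun noun; conjunction noun preposition determiner adverb noun noun; noun conjunction preposition conjunction determiner noun noun; noun conjunction preposition determiner adverb noun noun; noun noun preposition conjunction determiner noun noun.
Count = 5.

5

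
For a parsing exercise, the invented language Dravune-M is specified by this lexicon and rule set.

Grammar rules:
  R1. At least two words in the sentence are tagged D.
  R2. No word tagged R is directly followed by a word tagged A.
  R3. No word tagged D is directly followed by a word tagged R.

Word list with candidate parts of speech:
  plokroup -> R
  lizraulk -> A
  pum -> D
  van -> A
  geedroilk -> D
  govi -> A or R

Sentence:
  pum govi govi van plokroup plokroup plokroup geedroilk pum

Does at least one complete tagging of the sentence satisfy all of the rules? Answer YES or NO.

YES

Candidates per position — 1:pum {D}; 2:govi {A,R}; 3:govi {A,R}; 4:van {A}; 5:plokroup {R}; 6:plokroup {R}; 7:plokroup {R}; 8:geedroilk {D}; 9:pum {D}.
One satisfying assignment: D A A A R R R D D.
Verifying each rule — rule 1 ✓; rule 2 ✓; rule 3 ✓.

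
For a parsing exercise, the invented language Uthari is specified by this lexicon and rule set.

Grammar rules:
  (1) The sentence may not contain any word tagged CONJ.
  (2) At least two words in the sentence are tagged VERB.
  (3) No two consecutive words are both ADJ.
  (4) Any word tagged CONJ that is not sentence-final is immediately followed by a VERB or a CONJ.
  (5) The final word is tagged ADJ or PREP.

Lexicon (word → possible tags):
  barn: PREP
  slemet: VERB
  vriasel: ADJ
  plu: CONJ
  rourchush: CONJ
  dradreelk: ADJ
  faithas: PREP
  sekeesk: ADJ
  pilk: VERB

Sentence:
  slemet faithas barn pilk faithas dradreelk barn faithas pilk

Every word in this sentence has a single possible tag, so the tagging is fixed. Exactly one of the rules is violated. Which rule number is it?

Fixed tagging: VERB PREP PREP VERB PREP ADJ PREP PREP VERB.
Checking each rule: R1 ✓, R2 ✓, R3 ✓, R4 ✓, R5 ✗.
Only rule 5 fails.

5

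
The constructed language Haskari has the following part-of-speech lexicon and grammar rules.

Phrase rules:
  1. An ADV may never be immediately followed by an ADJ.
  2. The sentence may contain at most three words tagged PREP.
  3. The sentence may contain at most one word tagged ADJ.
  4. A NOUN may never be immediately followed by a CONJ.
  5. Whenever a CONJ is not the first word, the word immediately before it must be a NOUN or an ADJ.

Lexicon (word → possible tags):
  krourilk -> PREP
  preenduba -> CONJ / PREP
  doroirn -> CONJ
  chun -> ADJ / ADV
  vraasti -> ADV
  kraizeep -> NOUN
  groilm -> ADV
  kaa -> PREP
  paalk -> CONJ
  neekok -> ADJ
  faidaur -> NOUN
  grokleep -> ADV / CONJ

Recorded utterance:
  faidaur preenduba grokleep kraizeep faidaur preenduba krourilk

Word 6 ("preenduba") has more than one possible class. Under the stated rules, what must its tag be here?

Candidates per position — 1:faidaur {NOUN}; 2:preenduba {CONJ,PREP}; 3:grokleep {ADV,CONJ}; 4:kraizeep {NOUN}; 5:faidaur {NOUN}; 6:preenduba {CONJ,PREP}; 7:krourilk {PREP}.
If word 2 were CONJ, no tagging could satisfy rule 4; so word 2 is PREP.
If word 3 were CONJ, no tagging could satisfy rule 5; so word 3 is ADV.
If word 6 were CONJ, no tagging could satisfy rule 4; so word 6 is PREP.
That leaves exactly one tagging: NOUN PREP ADV NOUN NOUN PREP PREP.
Rule-by-rule: rule 1 satisfied; rule 2 satisfied; rule 3 satisfied; rule 4 satisfied; rule 5 satisfied.

PREP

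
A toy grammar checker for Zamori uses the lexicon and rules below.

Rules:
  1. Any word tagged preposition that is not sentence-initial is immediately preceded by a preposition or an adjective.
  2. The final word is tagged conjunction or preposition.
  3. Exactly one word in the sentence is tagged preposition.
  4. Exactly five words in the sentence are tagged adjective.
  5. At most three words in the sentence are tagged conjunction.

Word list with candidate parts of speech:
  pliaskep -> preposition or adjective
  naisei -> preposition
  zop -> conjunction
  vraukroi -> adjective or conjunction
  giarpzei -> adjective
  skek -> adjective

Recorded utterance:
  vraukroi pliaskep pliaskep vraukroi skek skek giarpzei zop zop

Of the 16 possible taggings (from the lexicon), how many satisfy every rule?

3

Candidates per position — 1:vraukroi {adjective,conjunction}; 2:pliaskep {preposition,adjective}; 3:pliaskep {preposition,adjective}; 4:vraukroi {adjective,conjunction}; 5:skek {adjective}; 6:skek {adjective}; 7:giarpzei {adjective}; 8:zop {conjunction}; 9:zop {conjunction}.
There are 16 candidate sequences in total.
The sequences that satisfy every rule: adjective preposition adjective conjunction adjective adjective adjective conjunction conjunction; adjective adjective preposition conjunction adjective adjective adjective conjunction conjunction; conjunction adjective preposition adjective adjective adjective adjective conjunction conjunction.
Count = 3.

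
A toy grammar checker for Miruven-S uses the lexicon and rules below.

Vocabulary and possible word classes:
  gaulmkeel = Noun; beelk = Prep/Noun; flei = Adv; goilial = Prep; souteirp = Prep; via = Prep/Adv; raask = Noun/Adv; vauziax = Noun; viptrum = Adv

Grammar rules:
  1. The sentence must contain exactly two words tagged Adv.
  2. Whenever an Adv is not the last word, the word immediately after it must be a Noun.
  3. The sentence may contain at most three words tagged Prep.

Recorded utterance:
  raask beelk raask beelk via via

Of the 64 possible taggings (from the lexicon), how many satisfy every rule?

5

Candidates per position — 1:raask {Noun,Adv}; 2:beelk {Prep,Noun}; 3:raask {Noun,Adv}; 4:beelk {Prep,Noun}; 5:via {Prep,Adv}; 6:via {Prep,Adv}.
There are 64 candidate sequences in total.
The sequences that satisfy every rule: Noun Prep Adv Noun Prep Adv; Noun Noun Adv Noun Prep Adv; Adv Noun Noun Prep Prep Adv; Adv Noun Noun Noun Prep Adv; Adv Noun Adv Noun Prep Prep.
Count = 5.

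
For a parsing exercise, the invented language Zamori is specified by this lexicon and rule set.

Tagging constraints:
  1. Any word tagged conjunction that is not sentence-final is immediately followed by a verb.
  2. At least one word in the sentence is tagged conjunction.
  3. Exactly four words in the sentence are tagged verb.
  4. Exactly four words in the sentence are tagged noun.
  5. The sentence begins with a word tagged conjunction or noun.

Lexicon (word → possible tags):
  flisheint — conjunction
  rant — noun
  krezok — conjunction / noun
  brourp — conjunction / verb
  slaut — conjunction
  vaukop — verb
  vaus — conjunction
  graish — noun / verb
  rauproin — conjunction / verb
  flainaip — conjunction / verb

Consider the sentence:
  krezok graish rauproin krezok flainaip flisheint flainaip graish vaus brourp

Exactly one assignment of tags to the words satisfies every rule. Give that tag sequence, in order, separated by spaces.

Candidates per position — 1:krezok {conjunction,noun}; 2:graish {noun,verb}; 3:rauproin {conjunction,verb}; 4:krezok {conjunction,noun}; 5:flainaip {conjunction,verb}; 6:flisheint {conjunction}; 7:flainaip {conjunction,verb}; 8:graish {noun,verb}; 9:vaus {conjunction}; 10:brourp {conjunction,verb}.
Position 1: tagging it conjunction would leave rule 4 unsatisfiable, so it must be noun.
Position 2: tagging it verb would leave rule 4 unsatisfiable, so it must be noun.
Position 3: tagging it conjunction would leave rule 1 unsatisfiable, so it must be verb.
Position 4: tagging it conjunction would leave rule 4 unsatisfiable, so it must be noun.
Position 5: tagging it conjunction would leave rule 1 unsatisfiable, so it must be verb.
Position 7: tagging it conjunction would leave rule 1 unsatisfiable, so it must be verb.
Position 8: tagging it verb would leave rule 4 unsatisfiable, so it must be noun.
Position 10: tagging it conjunction would leave rule 1 unsatisfiable, so it must be verb.
The unique satisfying tagging is: noun noun verb noun verb conjunction verb noun conjunction verb.
Checking: rule 1 ok; rule 2 ok; rule 3 ok; rule 4 ok; rule 5 ok.

noun noun verb noun verb conjunction verb noun conjunction verb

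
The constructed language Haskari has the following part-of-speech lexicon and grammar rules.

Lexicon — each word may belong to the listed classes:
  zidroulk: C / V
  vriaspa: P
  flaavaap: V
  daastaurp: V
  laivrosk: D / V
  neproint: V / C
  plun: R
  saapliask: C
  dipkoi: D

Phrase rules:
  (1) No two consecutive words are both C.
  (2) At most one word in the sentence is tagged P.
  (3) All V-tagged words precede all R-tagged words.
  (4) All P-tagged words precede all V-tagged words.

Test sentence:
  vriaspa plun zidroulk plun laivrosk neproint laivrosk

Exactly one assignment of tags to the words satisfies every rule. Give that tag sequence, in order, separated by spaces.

Candidates per position — 1:vriaspa {P}; 2:plun {R}; 3:zidroulk {C,V}; 4:plun {R}; 5:laivrosk {D,V}; 6:neproint {V,C}; 7:laivrosk {D,V}.
Position 3: tagging it V would leave rule 3 unsatisfiable, so it must be C.
Position 5: tagging it V would leave rule 3 unsatisfiable, so it must be D.
Position 6: tagging it V would leave rule 3 unsatisfiable, so it must be C.
Position 7: tagging it V would leave rule 3 unsatisfiable, so it must be D.
The unique satisfying tagging is: P R C R D C D.
Check: rule 1 ✓; rule 2 ✓; rule 3 ✓; rule 4 ✓.

P R C R D C D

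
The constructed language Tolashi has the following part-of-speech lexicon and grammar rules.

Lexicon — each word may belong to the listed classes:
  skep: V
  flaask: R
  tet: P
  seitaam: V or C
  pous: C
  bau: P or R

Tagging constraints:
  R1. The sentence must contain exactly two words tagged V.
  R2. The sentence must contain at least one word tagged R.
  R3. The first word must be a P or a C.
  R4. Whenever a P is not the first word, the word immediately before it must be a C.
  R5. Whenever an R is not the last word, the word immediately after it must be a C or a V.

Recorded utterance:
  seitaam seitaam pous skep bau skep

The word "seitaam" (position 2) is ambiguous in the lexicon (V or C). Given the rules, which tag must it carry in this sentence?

C

Candidates per position — 1:seitaam {V,C}; 2:seitaam {V,C}; 3:pous {C}; 4:skep {V}; 5:bau {P,R}; 6:skep {V}.
Word 1 cannot be V — rule 1 would then fail for every completion. It is C.
Word 2 cannot be V — rule 1 would then fail for every completion. It is C.
Word 5 cannot be P — rule 2 would then fail for every completion. It is R.
The only consistent sequence is: C C C V R V.
Checking: rule 1 ok; rule 2 ok; rule 3 ok; rule 4 ok; rule 5 ok.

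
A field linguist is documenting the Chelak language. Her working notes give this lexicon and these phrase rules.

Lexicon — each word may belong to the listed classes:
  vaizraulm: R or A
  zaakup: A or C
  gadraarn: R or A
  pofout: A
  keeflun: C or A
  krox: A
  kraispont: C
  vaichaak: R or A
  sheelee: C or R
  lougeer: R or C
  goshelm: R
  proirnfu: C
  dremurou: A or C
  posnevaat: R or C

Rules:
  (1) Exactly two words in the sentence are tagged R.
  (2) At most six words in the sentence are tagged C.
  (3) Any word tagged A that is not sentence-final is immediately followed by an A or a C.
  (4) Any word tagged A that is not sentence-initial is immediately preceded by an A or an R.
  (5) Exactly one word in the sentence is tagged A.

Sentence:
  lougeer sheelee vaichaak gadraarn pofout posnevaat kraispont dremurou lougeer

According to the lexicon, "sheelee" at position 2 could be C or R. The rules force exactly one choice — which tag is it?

Candidates per position — 1:lougeer {R,C}; 2:sheelee {C,R}; 3:vaichaak {R,A}; 4:gadraarn {R,A}; 5:pofout {A}; 6:posnevaat {R,C}; 7:kraispont {C}; 8:dremurou {A,C}; 9:lougeer {R,C}.
Position 3: A is ruled out by rule 5; that leaves R.
Position 4: A is ruled out by rule 5; that leaves R.
Position 6: R is ruled out by rule 1; that leaves C.
Position 8: A is ruled out by rule 4; that leaves C.
Position 9: R is ruled out by rule 1; that leaves C.
Position 1: R is ruled out by rule 1; that leaves C.
Position 2: R is ruled out by rule 1; that leaves C.
So the tagging must be: C C R R A C C C C.
Rule-by-rule: rule 1 ✓; rule 2 ✓; rule 3 ✓; rule 4 ✓; rule 5 ✓.

C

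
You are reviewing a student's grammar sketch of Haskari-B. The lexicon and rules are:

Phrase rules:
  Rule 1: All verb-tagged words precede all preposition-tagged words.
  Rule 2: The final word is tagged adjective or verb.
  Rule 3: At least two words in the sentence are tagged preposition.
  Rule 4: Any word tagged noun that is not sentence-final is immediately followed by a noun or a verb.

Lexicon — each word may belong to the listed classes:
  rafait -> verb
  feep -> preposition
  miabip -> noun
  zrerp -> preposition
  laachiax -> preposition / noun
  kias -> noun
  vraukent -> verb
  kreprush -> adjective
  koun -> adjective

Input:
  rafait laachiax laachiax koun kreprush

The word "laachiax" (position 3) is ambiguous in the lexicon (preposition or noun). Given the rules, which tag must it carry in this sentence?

Candidates per position — 1:rafait {verb}; 2:laachiax {preposition,noun}; 3:laachiax {preposition,noun}; 4:koun {adjective}; 5:kreprush {adjective}.
At position 2, choosing noun makes rule 3 impossible to satisfy; hence preposition.
At position 3, choosing noun makes rule 3 impossible to satisfy; hence preposition.
The unique satisfying tagging is: verb preposition preposition adjective adjective.
Check: rule 1 ✓; rule 2 ✓; rule 3 ✓; rule 4 ✓.

preposition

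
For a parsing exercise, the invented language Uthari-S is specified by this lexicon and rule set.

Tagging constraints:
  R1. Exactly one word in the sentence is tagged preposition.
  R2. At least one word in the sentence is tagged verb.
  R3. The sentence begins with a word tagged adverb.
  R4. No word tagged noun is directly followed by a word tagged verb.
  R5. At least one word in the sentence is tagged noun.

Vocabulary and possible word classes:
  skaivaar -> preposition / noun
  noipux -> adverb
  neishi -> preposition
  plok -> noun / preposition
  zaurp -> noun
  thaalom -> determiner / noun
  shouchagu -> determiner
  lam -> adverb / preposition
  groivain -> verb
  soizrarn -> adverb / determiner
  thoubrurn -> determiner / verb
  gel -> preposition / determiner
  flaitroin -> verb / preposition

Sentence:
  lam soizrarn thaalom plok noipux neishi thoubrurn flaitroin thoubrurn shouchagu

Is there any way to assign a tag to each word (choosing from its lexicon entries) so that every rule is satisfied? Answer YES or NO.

Candidates per position — 1:lam {adverb,preposition}; 2:soizrarn {adverb,determiner}; 3:thaalom {determiner,noun}; 4:plok {noun,preposition}; 5:noipux {adverb}; 6:neishi {preposition}; 7:thoubrurn {determiner,verb}; 8:flaitroin {verb,preposition}; 9:thoubrurn {determiner,verb}; 10:shouchagu {determiner}.
One satisfying assignment: adverb adverb determiner noun adverb preposition determiner verb verb determiner.
Rule-by-rule: rule 1 ✓; rule 2 ✓; rule 3 ✓; rule 4 ✓; rule 5 ✓.

YES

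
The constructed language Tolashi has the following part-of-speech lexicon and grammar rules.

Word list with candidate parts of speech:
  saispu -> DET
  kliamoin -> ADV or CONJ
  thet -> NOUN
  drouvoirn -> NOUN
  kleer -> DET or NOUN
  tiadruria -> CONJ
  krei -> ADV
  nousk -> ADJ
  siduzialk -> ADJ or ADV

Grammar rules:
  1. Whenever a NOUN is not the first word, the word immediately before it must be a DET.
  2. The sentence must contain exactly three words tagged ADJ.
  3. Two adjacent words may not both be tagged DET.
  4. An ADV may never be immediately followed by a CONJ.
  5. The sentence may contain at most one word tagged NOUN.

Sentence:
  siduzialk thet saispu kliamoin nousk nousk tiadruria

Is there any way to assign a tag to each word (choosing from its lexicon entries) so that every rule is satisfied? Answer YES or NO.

Candidates per position — 1:siduzialk {ADJ,ADV}; 2:thet {NOUN}; 3:saispu {DET}; 4:kliamoin {ADV,CONJ}; 5:nousk {ADJ}; 6:nousk {ADJ}; 7:tiadruria {CONJ}.
Rule 1 cannot be satisfied by any choice of tags from the lexicon.
So there is no consistent tagging.

NO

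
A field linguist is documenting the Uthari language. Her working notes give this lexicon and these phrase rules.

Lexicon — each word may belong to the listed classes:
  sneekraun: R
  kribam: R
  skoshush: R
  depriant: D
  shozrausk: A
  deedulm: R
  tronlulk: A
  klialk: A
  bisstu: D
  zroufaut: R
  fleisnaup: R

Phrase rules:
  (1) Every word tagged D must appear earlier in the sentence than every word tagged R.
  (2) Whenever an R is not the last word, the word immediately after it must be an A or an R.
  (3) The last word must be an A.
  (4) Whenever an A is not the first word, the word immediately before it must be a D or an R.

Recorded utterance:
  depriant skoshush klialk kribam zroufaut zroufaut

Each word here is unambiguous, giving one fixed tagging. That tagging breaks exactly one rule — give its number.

Fixed tagging: D R A R R R.
Applying the rules: R1 ok, R2 ok, R3 fails, R4 ok.
Only rule 3 fails.

3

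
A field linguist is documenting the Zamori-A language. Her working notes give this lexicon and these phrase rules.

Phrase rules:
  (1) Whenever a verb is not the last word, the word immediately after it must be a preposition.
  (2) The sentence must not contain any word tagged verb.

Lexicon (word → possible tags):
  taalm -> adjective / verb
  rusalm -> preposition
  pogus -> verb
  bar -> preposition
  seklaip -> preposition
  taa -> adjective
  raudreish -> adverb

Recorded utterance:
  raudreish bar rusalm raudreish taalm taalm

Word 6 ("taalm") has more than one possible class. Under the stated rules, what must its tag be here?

Candidates per position — 1:raudreish {adverb}; 2:bar {preposition}; 3:rusalm {preposition}; 4:raudreish {adverb}; 5:taalm {adjective,verb}; 6:taalm {adjective,verb}.
Position 5: verb is ruled out by rule 1; that leaves adjective.
Position 6: verb is ruled out by rule 2; that leaves adjective.
That leaves exactly one tagging: adverb preposition preposition adverb adjective adjective.
Checking: rule 1 holds; rule 2 holds.

adjective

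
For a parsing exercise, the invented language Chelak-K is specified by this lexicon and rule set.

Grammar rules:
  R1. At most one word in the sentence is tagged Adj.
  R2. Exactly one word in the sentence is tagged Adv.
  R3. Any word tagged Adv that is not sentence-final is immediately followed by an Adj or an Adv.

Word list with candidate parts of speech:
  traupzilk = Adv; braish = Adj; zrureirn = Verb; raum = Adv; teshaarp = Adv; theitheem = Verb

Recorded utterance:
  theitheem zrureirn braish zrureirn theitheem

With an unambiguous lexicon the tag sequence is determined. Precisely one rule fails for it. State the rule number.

2

Fixed tagging: Verb Verb Adj Verb Verb.
Applying the rules: R1 ok, R2 fails, R3 ok.
Only rule 2 fails.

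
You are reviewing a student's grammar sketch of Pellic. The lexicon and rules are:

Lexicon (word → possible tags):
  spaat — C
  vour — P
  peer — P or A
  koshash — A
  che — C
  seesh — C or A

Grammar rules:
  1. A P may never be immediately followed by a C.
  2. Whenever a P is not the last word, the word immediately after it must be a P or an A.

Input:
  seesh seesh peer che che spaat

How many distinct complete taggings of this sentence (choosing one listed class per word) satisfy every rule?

Candidates per position — 1:seesh {C,A}; 2:seesh {C,A}; 3:peer {P,A}; 4:che {C}; 5:che {C}; 6:spaat {C}.
There are 8 candidate sequences in total.
The sequences that satisfy every rule: C C A C C C; C A A C C C; A C A C C C; A A A C C C.
Count = 4.

4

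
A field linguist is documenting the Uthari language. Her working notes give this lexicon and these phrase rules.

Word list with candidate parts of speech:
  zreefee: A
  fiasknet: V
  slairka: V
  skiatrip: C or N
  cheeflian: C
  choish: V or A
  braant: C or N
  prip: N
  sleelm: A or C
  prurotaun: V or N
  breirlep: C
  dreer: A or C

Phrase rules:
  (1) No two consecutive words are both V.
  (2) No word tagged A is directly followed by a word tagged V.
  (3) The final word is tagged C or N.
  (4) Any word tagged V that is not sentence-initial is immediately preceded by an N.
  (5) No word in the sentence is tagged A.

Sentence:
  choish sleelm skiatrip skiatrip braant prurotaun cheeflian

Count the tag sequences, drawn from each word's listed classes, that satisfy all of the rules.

Candidates per position — 1:choish {V,A}; 2:sleelm {A,C}; 3:skiatrip {C,N}; 4:skiatrip {C,N}; 5:braant {C,N}; 6:prurotaun {V,N}; 7:cheeflian {C}.
There are 64 candidate sequences in total.
Checking each against the rules leaves 12 sequences.
Count = 12.

12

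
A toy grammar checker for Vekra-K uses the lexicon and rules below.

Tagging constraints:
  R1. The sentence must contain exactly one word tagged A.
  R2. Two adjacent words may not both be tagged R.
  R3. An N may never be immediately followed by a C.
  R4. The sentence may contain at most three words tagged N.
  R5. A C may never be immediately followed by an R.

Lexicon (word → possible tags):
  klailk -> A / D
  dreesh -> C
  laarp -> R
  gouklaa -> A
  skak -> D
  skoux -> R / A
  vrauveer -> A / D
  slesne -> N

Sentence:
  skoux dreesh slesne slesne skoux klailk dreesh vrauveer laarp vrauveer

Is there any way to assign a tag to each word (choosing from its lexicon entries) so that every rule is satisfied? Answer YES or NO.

YES

Candidates per position — 1:skoux {R,A}; 2:dreesh {C}; 3:slesne {N}; 4:slesne {N}; 5:skoux {R,A}; 6:klailk {A,D}; 7:dreesh {C}; 8:vrauveer {A,D}; 9:laarp {R}; 10:vrauveer {A,D}.
One satisfying assignment: R C N N R A C D R D.
Check: rule 1 satisfied; rule 2 satisfied; rule 3 satisfied; rule 4 satisfied; rule 5 satisfied.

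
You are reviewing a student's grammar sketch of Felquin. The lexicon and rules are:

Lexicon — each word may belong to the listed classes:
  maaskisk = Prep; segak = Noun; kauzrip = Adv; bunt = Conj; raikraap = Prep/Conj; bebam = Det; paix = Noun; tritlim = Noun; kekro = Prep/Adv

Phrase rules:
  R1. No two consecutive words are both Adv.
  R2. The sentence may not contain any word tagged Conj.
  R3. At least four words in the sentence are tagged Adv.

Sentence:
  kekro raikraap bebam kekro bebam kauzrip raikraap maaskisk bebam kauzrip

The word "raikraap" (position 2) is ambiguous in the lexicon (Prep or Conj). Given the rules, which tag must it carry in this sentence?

Candidates per position — 1:kekro {Prep,Adv}; 2:raikraap {Prep,Conj}; 3:bebam {Det}; 4:kekro {Prep,Adv}; 5:bebam {Det}; 6:kauzrip {Adv}; 7:raikraap {Prep,Conj}; 8:maaskisk {Prep}; 9:bebam {Det}; 10:kauzrip {Adv}.
Position 1: Prep is ruled out by rule 3; that leaves Adv.
Position 2: Conj is ruled out by rule 2; that leaves Prep.
Position 4: Prep is ruled out by rule 3; that leaves Adv.
Position 7: Conj is ruled out by rule 2; that leaves Prep.
That leaves exactly one tagging: Adv Prep Det Adv Det Adv Prep Prep Det Adv.
Rule-by-rule: rule 1 ok; rule 2 ok; rule 3 ok.

Prep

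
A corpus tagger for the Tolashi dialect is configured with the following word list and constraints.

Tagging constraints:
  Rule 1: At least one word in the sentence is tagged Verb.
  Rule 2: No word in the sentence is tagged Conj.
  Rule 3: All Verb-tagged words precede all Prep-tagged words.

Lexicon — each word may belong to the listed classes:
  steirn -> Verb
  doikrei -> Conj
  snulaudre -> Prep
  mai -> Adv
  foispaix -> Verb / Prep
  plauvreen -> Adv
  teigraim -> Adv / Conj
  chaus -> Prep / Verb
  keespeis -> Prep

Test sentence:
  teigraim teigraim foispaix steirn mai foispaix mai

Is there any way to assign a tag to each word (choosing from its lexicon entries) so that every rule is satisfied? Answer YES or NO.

Candidates per position — 1:teigraim {Adv,Conj}; 2:teigraim {Adv,Conj}; 3:foispaix {Verb,Prep}; 4:steirn {Verb}; 5:mai {Adv}; 6:foispaix {Verb,Prep}; 7:mai {Adv}.
One satisfying assignment: Adv Adv Verb Verb Adv Prep Adv.
Checking: rule 1 ✓; rule 2 ✓; rule 3 ✓.

YES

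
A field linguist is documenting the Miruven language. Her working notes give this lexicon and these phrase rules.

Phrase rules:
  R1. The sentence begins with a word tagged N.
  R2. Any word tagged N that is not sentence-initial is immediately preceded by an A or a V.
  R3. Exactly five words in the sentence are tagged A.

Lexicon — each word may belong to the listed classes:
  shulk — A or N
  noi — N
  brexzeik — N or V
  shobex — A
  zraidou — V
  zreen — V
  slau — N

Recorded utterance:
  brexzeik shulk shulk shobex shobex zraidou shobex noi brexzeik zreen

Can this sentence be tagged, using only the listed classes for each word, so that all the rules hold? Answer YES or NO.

Candidates per position — 1:brexzeik {N,V}; 2:shulk {A,N}; 3:shulk {A,N}; 4:shobex {A}; 5:shobex {A}; 6:zraidou {V}; 7:shobex {A}; 8:noi {N}; 9:brexzeik {N,V}; 10:zreen {V}.
One satisfying assignment: N A A A A V A N V V.
Check: rule 1 holds; rule 2 holds; rule 3 holds.

YES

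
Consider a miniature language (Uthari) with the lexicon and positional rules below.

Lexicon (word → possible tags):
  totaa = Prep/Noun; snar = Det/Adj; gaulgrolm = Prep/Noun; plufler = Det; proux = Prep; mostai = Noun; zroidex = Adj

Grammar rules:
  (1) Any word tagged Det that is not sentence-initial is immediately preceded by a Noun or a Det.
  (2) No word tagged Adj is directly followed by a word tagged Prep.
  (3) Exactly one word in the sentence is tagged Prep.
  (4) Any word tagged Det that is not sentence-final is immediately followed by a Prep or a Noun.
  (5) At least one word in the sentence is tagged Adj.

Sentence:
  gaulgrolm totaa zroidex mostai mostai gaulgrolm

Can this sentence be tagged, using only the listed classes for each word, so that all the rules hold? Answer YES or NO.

Candidates per position — 1:gaulgrolm {Prep,Noun}; 2:totaa {Prep,Noun}; 3:zroidex {Adj}; 4:mostai {Noun}; 5:mostai {Noun}; 6:gaulgrolm {Prep,Noun}.
One satisfying assignment: Prep Noun Adj Noun Noun Noun.
Check: rule 1 ✓; rule 2 ✓; rule 3 ✓; rule 4 ✓; rule 5 ✓.

YES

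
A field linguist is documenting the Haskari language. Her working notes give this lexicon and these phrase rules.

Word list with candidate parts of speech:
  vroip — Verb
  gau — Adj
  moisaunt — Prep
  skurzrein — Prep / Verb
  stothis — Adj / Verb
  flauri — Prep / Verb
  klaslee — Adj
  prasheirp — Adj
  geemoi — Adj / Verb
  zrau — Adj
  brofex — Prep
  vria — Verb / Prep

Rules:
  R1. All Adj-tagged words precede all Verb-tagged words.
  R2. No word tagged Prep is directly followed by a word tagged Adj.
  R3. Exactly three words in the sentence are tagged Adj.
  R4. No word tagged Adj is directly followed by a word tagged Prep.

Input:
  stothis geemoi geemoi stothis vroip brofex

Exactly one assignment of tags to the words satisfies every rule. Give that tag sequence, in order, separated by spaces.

Adj Adj Adj Verb Verb Prep

Candidates per position — 1:stothis {Adj,Verb}; 2:geemoi {Adj,Verb}; 3:geemoi {Adj,Verb}; 4:stothis {Adj,Verb}; 5:vroip {Verb}; 6:brofex {Prep}.
The remaining ambiguous positions (1, 2, 3, 4) are resolved jointly — only one combination satisfies every rule.
The unique satisfying tagging is: Adj Adj Adj Verb Verb Prep.
Checking: rule 1 ok; rule 2 ok; rule 3 ok; rule 4 ok.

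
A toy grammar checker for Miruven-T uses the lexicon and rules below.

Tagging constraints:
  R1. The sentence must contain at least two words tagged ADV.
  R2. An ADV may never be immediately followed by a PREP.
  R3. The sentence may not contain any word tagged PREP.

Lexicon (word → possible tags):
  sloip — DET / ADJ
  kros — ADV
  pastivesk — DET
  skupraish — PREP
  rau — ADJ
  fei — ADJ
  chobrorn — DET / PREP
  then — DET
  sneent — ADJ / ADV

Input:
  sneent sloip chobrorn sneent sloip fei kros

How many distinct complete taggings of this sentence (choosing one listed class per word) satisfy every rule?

12

Candidates per position — 1:sneent {ADJ,ADV}; 2:sloip {DET,ADJ}; 3:chobrorn {DET,PREP}; 4:sneent {ADJ,ADV}; 5:sloip {DET,ADJ}; 6:fei {ADJ}; 7:kros {ADV}.
There are 32 candidate sequences in total.
Checking each against the rules leaves 12 sequences.
Count = 12.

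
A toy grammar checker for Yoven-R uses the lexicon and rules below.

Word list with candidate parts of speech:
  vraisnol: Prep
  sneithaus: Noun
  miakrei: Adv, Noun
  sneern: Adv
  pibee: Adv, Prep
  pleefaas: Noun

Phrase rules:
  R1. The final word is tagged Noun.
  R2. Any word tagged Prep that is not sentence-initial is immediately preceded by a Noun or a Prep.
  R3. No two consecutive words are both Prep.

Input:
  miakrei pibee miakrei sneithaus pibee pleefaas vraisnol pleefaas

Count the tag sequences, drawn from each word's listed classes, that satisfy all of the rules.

Candidates per position — 1:miakrei {Adv,Noun}; 2:pibee {Adv,Prep}; 3:miakrei {Adv,Noun}; 4:sneithaus {Noun}; 5:pibee {Adv,Prep}; 6:pleefaas {Noun}; 7:vraisnol {Prep}; 8:pleefaas {Noun}.
There are 16 candidate sequences in total.
Checking each against the rules leaves 12 sequences.
Count = 12.

12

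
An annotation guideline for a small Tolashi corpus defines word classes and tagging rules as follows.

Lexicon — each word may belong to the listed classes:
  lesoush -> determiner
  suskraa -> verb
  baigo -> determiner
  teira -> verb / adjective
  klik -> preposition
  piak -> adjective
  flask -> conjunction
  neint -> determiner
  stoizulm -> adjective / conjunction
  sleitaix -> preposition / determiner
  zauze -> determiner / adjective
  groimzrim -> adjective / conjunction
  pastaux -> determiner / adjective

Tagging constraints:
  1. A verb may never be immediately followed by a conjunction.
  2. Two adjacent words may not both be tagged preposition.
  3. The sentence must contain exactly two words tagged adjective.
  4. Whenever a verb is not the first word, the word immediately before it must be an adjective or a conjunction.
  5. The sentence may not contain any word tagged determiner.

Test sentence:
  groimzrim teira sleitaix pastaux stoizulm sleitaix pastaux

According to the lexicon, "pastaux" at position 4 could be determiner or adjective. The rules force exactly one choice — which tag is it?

adjective

Candidates per position — 1:groimzrim {adjective,conjunction}; 2:teira {verb,adjective}; 3:sleitaix {preposition,determiner}; 4:pastaux {determiner,adjective}; 5:stoizulm {adjective,conjunction}; 6:sleitaix {preposition,determiner}; 7:pastaux {determiner,adjective}.
Word 3 cannot be determiner — rule 5 would then fail for every completion. It is preposition.
Word 4 cannot be determiner — rule 5 would then fail for every completion. It is adjective.
Word 6 cannot be determiner — rule 5 would then fail for every completion. It is preposition.
Word 7 cannot be determiner — rule 5 would then fail for every completion. It is adjective.
Word 1 cannot be adjective — rule 3 would then fail for every completion. It is conjunction.
Word 2 cannot be adjective — rule 3 would then fail for every completion. It is verb.
Word 5 cannot be adjective — rule 3 would then fail for every completion. It is conjunction.
So the tagging must be: conjunction verb preposition adjective conjunction preposition adjective.
Verifying each rule — rule 1 holds; rule 2 holds; rule 3 holds; rule 4 holds; rule 5 holds.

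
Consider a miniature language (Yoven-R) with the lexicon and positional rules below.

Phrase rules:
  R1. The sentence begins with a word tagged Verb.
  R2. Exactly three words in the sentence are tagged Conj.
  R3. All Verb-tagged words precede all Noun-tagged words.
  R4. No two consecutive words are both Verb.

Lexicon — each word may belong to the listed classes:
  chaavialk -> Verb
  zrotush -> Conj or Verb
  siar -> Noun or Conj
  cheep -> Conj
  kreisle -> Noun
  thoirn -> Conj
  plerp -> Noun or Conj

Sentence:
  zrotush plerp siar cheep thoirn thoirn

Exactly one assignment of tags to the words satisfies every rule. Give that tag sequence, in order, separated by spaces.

Verb Noun Noun Conj Conj Conj

Candidates per position — 1:zrotush {Conj,Verb}; 2:plerp {Noun,Conj}; 3:siar {Noun,Conj}; 4:cheep {Conj}; 5:thoirn {Conj}; 6:thoirn {Conj}.
Word 1 cannot be Conj — rule 1 would then fail for every completion. It is Verb.
Word 2 cannot be Conj — rule 2 would then fail for every completion. It is Noun.
Word 3 cannot be Conj — rule 2 would then fail for every completion. It is Noun.
So the tagging must be: Verb Noun Noun Conj Conj Conj.
Check: rule 1 satisfied; rule 2 satisfied; rule 3 satisfied; rule 4 satisfied.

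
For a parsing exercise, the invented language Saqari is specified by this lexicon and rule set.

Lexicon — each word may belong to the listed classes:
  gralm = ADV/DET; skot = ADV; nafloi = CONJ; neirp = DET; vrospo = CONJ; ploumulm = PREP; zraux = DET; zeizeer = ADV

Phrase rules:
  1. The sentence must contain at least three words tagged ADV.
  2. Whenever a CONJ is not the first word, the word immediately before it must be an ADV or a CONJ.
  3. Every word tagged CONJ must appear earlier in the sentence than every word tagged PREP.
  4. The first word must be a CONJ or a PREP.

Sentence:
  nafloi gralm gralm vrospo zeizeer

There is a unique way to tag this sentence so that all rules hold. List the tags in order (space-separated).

Candidates per position — 1:nafloi {CONJ}; 2:gralm {ADV,DET}; 3:gralm {ADV,DET}; 4:vrospo {CONJ}; 5:zeizeer {ADV}.
Word 2 cannot be DET — rule 1 would then fail for every completion. It is ADV.
Word 3 cannot be DET — rule 1 would then fail for every completion. It is ADV.
That leaves exactly one tagging: CONJ ADV ADV CONJ ADV.
Check: rule 1 ok; rule 2 ok; rule 3 ok; rule 4 ok.

CONJ ADV ADV CONJ ADV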